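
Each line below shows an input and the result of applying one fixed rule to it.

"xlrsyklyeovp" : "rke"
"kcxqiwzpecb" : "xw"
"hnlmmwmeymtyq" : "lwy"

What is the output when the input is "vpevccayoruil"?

eco

The pattern: keep one character in every 3, starting at position 3 (positions 3rd, 6th, 9th, ...), then delete the last character.
Applying both steps to "vpevccayoruil": "ecoi", then "eco".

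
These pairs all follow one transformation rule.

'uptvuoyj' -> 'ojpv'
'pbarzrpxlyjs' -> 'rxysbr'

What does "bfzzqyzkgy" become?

Rule — keep every other character starting from the second (positions 2nd, 4th, 6th, ...), then move the first 2 characters to the end (rotate left by 2).
Working it through for "bfzzqyzkgy": intermediate "fzyky", final "ykyfz".

ykyfz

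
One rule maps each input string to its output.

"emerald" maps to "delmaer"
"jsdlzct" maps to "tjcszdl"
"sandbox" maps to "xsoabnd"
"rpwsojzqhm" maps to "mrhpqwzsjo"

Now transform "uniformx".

xumnriof

Rule — reverse the string, then take characters alternately from the front and the back (1st, last, 2nd, 2nd-last, ...).
For "uniformx" the result is "xumnriof".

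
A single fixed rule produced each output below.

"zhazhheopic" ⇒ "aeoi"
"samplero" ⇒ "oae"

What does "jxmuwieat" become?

uiea

The transformation: move the last character to the front, then keep only the vowels.
For "jxmuwieat", step one produces "tjxmuwiea"; step two turns that into "uiea".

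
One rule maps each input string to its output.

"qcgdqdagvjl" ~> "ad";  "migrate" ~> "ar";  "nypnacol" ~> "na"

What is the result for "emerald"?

ar

In each case the input is transformed by: take characters alternately from the front and the back (1st, last, 2nd, 2nd-last, ...), then keep only the last 2 characters.
"emerald" → "ar".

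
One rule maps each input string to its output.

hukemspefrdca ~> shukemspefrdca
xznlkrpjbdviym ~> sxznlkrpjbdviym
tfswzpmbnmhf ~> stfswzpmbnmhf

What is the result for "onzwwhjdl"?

What's happening: prepend "s".
For "onzwwhjdl" the result is "sonzwwhjdl".

sonzwwhjdl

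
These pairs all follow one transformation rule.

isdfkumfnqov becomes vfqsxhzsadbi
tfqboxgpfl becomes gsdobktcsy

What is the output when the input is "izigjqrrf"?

vmvtwdees

The transformation: shift every letter 13 places forward in the alphabet (wrapping around) — i.e. ROT13.
On "izigjqrrf" that produces "vmvtwdees".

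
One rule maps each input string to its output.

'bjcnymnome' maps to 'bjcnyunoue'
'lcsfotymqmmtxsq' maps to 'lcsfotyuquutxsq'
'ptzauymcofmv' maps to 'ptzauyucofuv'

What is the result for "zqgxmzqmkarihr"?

The pattern: replace every "m" with "u".
"zqgxmzqmkarihr" → "zqgxuzqukarihr".

zqgxuzqukarihr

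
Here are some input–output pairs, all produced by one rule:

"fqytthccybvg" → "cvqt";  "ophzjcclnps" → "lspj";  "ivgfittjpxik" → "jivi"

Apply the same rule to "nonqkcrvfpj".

The pattern: keep one character in every 3, starting at position 2 (positions 2nd, 5th, 8th, ...), then move the first 2 characters to the end (rotate left by 2).
On "nonqkcrvfpj" that produces "vjok".

vjok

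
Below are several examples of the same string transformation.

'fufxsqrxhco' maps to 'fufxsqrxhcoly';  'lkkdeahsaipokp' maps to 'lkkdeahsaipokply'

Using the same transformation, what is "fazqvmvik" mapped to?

fazqvmvikly

What's happening: append "ly".
Applying that to "fazqvmvik" gives "fazqvmvikly".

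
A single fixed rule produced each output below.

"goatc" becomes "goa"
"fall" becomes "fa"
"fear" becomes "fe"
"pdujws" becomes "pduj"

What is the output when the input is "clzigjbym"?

The transformation: delete the last 2 characters.
"clzigjbym" → "clzigjb".

clzigjb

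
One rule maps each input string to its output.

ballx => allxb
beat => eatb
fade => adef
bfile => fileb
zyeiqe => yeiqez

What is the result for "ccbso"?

The transformation: move the first character to the end.
Applying that to "ccbso" gives "cbsoc".

cbsoc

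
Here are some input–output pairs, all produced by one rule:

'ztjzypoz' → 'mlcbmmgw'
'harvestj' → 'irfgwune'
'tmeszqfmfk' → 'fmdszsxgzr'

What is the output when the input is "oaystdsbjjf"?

In each case the input is transformed by: shift every letter 13 places forward in the alphabet (wrapping around) — i.e. ROT13, then move the first 3 characters to the end (rotate left by 3).
Applying both steps to "oaystdsbjjf": "bnlfgqfowws", then "fgqfowwsbnl".
(Check on "harvestj": → "uneirfgw" → "irfgwune" ✓)

fgqfowwsbnl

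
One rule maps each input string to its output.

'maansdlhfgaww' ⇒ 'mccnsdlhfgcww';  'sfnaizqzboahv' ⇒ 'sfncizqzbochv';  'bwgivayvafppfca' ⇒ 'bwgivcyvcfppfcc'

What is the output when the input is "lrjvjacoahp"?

Each output is the input with this applied: replace every "a" with "c".
On "lrjvjacoahp" that produces "lrjvjccochp".

lrjvjccochp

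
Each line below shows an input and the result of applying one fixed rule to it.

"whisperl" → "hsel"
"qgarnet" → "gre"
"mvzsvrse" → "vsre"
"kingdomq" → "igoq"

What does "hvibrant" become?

vbat

Looking at the pairs, the operation is to keep every other character starting from the second (positions 2nd, 4th, 6th, ...).
For "hvibrant" the result is "vbat".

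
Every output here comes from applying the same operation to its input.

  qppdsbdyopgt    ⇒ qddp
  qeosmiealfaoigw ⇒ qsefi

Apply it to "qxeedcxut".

Each output is the input with this applied: keep one character in every 3, starting at position 1 (positions 1st, 4th, 7th, ...).
For "qxeedcxut" the result is "qex".

qex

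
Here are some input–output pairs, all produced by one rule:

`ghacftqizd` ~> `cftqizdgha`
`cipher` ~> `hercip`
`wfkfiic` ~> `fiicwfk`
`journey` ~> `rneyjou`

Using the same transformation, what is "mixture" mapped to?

What's happening: move the first 3 characters to the end (rotate left by 3).
So "mixture" becomes "turemix".

turemix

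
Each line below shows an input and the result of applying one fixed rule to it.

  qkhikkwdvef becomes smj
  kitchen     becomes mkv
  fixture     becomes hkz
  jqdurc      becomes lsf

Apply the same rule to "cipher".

ekr

In each case the input is transformed by: shift every letter 2 places forward in the alphabet (wrapping around), then keep only the first 3 characters.
Starting from "cipher": after the first operation, "ekrjgt"; after the second, "ekr".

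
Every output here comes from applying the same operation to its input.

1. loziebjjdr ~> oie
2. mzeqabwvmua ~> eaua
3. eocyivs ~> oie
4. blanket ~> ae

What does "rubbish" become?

ui

What's happening: move the first character to the end, then keep only the vowels.
For "rubbish", step one produces "ubbishr"; step two turns that into "ui".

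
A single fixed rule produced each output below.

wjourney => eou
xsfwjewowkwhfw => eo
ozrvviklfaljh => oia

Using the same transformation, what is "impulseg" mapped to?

In each case the input is transformed by: move the last 3 characters to the front (rotate right by 3), then keep only the vowels.
Applying that to "impulseg" gives "eiu".

eiu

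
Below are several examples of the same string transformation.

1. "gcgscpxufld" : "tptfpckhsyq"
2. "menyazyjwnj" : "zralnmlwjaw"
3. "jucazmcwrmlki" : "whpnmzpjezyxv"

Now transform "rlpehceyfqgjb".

eycruprlsdtwo

The rule is to shift every letter 13 places forward in the alphabet (wrapping around) — i.e. ROT13.
For "rlpehceyfqgjb" the result is "eycruprlsdtwo".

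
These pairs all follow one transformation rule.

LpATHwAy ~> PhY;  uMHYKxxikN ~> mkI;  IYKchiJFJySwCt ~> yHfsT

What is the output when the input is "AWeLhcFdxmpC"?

The transformation: keep one character in every 3, starting at position 2 (positions 2nd, 5th, 8th, ...), then flip the case of every letter.
Working it through for "AWeLhcFdxmpC": intermediate "Whdp", final "wHDP".

wHDP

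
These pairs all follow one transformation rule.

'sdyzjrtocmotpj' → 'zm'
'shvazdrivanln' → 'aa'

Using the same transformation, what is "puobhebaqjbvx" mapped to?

bj

Rule — keep one character in every 3, starting at position 1 (positions 1st, 4th, 7th, ...), then keep every other character starting from the second (positions 2nd, 4th, 6th, ...).
"puobhebaqjbvx" → "pbbjx" → "bj".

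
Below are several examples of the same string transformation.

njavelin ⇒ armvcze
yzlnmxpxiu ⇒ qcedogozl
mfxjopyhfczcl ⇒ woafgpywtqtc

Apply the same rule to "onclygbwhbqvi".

etcpxsnyshmz

The rule is to delete the first character, then shift every letter 9 places backward in the alphabet (wrapping around).
On "onclygbwhbqvi": the first step gives "nclygbwhbqvi", and the second then gives "etcpxsnyshmz".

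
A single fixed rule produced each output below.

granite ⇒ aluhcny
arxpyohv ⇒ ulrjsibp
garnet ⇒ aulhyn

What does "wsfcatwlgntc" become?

qmzwunqfahnw

The transformation: shift every letter 6 places backward in the alphabet (wrapping around).
Applying that to "wsfcatwlgntc" gives "qmzwunqfahnw".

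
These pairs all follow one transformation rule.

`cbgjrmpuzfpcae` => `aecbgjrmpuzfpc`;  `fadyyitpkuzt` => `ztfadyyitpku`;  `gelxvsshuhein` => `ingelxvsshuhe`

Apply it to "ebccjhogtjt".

jtebccjhogt

Each output is the input with this applied: move the last 2 characters to the front (rotate right by 2).
So "ebccjhogtjt" becomes "jtebccjhogt".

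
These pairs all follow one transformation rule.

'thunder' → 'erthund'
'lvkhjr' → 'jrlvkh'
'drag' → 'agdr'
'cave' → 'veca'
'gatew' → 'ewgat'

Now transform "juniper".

erjunip

In each case the input is transformed by: move the last 2 characters to the front (rotate right by 2).
For "juniper" the result is "erjunip".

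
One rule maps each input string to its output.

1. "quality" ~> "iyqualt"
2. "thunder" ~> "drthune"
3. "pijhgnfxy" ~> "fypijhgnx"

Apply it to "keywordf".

rfkeywod

The pattern: move the last 2 characters to the front (rotate right by 2), then swap the first and last characters.
Applying both steps to "keywordf": "dfkeywor", then "rfkeywod".
(Check on "pijhgnfxy": → "xypijhgnf" → "fypijhgnx" ✓)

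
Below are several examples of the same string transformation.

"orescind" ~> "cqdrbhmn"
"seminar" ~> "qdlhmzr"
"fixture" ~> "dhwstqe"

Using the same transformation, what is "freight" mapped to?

sqdhfge

What's happening: swap the first and last characters, then shift every letter 1 place backward in the alphabet (wrapping around).
Working it through for "freight": intermediate "treighf", final "sqdhfge".
(Check on "orescind": → "drescino" → "cqdrbhmn" ✓)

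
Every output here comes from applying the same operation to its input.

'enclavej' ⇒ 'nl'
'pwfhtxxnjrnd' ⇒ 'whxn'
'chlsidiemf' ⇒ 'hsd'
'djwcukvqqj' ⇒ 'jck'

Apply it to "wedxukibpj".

The rule is to keep every other character starting from the second (positions 2nd, 4th, 6th, ...), then delete the last 2 characters.
On "wedxukibpj": the first step gives "exkbj", and the second then gives "exk".
(Check on "pwfhtxxnjrnd": → "whxnrd" → "whxn" ✓)

exk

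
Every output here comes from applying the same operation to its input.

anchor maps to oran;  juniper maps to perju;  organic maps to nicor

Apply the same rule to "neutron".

ronne

Each output is the input with this applied: move the first 2 characters to the end (rotate left by 2), then delete the first 2 characters.
Starting from "neutron": after the first operation, "utronne"; after the second, "ronne".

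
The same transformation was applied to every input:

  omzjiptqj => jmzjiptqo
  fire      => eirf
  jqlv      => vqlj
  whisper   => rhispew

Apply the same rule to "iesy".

Rule — swap the first and last characters.
On "iesy" that produces "yesi".

yesi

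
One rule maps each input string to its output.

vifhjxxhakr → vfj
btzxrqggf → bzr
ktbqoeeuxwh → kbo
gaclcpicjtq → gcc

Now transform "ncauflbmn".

naf

The rule is to keep every other character starting from the first (positions 1st, 3rd, 5th, ...), then keep only the first 3 characters.
"ncauflbmn" → "nafbn" → "naf".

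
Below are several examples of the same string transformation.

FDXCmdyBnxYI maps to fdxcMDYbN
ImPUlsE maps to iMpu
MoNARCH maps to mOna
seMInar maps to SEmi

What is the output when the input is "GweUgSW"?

In each case the input is transformed by: delete the last 3 characters, then flip the case of every letter.
For "GweUgSW", step one produces "GweU"; step two turns that into "gWEu".

gWEu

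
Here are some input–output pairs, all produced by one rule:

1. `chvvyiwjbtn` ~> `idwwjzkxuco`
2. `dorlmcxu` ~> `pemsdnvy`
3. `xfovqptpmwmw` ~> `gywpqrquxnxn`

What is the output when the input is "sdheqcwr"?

The transformation: shift every letter 1 place forward in the alphabet (wrapping around), then swap each adjacent pair of characters (1↔2, 3↔4, ...).
For "sdheqcwr", step one produces "teifrdxs"; step two turns that into "etfidrsx".

etfidrsx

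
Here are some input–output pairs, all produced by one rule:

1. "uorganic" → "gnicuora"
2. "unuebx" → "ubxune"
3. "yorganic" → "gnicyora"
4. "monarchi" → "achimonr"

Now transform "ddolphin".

In each case the input is transformed by: swap the front and back halves of the string, then swap the first and last characters.
So "ddolphin" becomes "lhinddop".
(Check on "yorganic": → "anicyorg" → "gnicyora" ✓)

lhinddop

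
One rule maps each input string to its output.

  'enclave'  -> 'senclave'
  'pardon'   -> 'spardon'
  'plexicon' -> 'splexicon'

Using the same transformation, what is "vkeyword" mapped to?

The pattern: prepend "s".
Applying that to "vkeyword" gives "svkeyword".

svkeyword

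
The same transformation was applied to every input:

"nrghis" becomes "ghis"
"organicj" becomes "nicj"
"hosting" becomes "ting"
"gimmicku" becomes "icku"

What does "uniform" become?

form

Rule — keep only the last 4 characters.
Doing the same to "uniform": "form".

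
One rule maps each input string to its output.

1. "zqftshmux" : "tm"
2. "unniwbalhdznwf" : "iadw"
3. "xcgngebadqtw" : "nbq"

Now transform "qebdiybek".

The pattern: delete the first 2 characters, then keep one character in every 3, starting at position 2 (positions 2nd, 5th, 8th, ...).
Working it through for "qebdiybek": intermediate "bdiybek", final "db".
(Check on "unniwbalhdznwf": → "niwbalhdznwf" → "iadw" ✓)

db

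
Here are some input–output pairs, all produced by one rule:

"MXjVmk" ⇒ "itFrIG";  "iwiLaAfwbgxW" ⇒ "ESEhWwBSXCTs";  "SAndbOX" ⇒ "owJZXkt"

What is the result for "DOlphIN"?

zkHLDej

The transformation: shift every letter 4 places backward in the alphabet (wrapping around), then flip the case of every letter.
Doing the same to "DOlphIN": "zkHLDej".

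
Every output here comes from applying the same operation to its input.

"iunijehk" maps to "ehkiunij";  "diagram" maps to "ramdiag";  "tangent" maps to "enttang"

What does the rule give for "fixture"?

The transformation: move the last 3 characters to the front (rotate right by 3).
Applying that to "fixture" gives "urefixt".

urefixt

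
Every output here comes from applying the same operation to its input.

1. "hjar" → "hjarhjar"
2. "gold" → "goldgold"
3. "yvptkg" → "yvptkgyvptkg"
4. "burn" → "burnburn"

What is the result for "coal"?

The pattern: write the whole string twice.
"coal" → "coalcoal".

coalcoal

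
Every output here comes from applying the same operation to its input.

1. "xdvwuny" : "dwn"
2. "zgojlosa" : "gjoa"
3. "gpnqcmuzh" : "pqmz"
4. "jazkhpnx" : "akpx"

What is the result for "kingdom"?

Each output is the input with this applied: keep every other character starting from the second (positions 2nd, 4th, 6th, ...).
For "kingdom" the result is "igo".

igo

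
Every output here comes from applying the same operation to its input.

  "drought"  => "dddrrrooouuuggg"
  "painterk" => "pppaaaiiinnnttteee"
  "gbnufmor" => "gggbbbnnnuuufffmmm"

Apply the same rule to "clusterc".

The transformation: delete the last 2 characters, then repeat every character 3 times.
"clusterc" → "cluste" → "cccllluuusssttteee".

cccllluuusssttteee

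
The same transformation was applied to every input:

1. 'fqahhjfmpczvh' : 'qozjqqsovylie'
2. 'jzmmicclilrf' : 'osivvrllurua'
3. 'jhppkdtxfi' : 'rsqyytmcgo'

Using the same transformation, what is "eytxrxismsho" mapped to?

xnhcgagrbvbq

Each output is the input with this applied: move the last character to the front, then shift every letter 9 places forward in the alphabet (wrapping around).
Working it through for "eytxrxismsho": intermediate "oeytxrxismsh", final "xnhcgagrbvbq".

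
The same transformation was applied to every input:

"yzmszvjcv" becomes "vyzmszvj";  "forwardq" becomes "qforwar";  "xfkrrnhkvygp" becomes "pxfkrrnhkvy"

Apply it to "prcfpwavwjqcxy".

yprcfpwavwjqc

The transformation: move the last 2 characters to the front (rotate right by 2), then delete the first character.
On "prcfpwavwjqcxy" that produces "yprcfpwavwjqc".
(Check on "forwardq": → "dqforwar" → "qforwar" ✓)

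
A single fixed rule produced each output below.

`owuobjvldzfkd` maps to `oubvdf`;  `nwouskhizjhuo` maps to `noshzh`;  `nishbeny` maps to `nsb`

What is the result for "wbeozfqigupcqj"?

wezqgp

Each output is the input with this applied: keep every other character starting from the first (positions 1st, 3rd, 5th, ...), then delete the last character.
Applying both steps to "wbeozfqigupcqj": "wezqgpq", then "wezqgp".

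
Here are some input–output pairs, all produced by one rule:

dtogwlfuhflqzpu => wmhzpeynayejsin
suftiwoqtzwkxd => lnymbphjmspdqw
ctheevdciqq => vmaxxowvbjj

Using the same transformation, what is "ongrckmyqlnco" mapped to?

The rule is to shift every letter 7 places backward in the alphabet (wrapping around).
On "ongrckmyqlnco" that produces "hgzkvdfrjegvh".

hgzkvdfrjegvh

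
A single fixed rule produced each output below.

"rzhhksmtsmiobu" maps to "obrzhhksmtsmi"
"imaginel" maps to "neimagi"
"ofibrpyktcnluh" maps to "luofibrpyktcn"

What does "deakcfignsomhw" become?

mhdeakcfignso

In each case the input is transformed by: delete the last character, then move the last 2 characters to the front (rotate right by 2).
Working it through for "deakcfignsomhw": intermediate "deakcfignsomh", final "mhdeakcfignso".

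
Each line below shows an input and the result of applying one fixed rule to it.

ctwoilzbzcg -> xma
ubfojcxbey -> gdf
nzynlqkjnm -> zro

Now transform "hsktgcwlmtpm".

ldnn

In each case the input is transformed by: shift every letter 1 place forward in the alphabet (wrapping around), then keep one character in every 3, starting at position 3 (positions 3rd, 6th, 9th, ...).
For "hsktgcwlmtpm", step one produces "itluhdxmnuqn"; step two turns that into "ldnn".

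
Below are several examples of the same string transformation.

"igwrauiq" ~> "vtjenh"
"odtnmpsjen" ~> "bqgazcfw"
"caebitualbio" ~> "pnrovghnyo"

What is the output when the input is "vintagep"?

The pattern: shift every letter 13 places forward in the alphabet (wrapping around) — i.e. ROT13, then delete the last 2 characters.
So "vintagep" becomes "ivagnt".

ivagnt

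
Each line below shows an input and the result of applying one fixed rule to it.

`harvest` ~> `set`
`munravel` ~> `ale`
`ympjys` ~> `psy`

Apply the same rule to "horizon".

Each output is the input with this applied: swap each adjacent pair of characters (1↔2, 3↔4, ...), then keep only the last 3 characters.
Applying both steps to "horizon": "ohirozn", then "ozn".
(Check on "ympjys": → "myjpsy" → "psy" ✓)

ozn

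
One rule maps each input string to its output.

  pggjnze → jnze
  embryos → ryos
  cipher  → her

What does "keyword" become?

word

The pattern: delete the first 3 characters.
"keyword" → "word".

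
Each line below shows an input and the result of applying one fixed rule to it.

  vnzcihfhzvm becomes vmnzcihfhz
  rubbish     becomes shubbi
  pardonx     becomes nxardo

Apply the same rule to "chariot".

Looking at the pairs, the operation is to delete the first character, then move the last 2 characters to the front (rotate right by 2).
Starting from "chariot": after the first operation, "hariot"; after the second, "othari".

othari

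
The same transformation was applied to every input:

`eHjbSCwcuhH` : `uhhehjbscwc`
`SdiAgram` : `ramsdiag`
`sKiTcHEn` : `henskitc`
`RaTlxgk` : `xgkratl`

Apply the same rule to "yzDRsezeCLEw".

lewyzdrsezec

What's happening: move the last 3 characters to the front (rotate right by 3), then convert every letter to lowercase.
For "yzDRsezeCLEw", step one produces "LEwyzDRsezeC"; step two turns that into "lewyzdrsezec".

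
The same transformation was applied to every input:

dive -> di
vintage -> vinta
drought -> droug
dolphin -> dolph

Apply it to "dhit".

dh

In each case the input is transformed by: delete the last 2 characters.
For "dhit" the result is "dh".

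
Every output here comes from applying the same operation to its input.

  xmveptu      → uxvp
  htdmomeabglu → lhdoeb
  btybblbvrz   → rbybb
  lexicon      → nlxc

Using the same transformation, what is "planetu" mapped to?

The pattern: keep every other character starting from the first (positions 1st, 3rd, 5th, ...), then move the last character to the front.
On "planetu": the first step gives "paeu", and the second then gives "upae".

upae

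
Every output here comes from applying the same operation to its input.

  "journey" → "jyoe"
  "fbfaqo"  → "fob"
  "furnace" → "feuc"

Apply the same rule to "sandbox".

The pattern: take characters alternately from the front and the back (1st, last, 2nd, 2nd-last, ...), then delete the last 3 characters.
Starting from "sandbox": after the first operation, "sxaonbd"; after the second, "sxao".

sxao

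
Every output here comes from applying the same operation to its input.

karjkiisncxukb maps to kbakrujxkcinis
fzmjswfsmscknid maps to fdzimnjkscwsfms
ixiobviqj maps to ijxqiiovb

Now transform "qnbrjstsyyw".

Looking at the pairs, the operation is to take characters alternately from the front and the back (1st, last, 2nd, 2nd-last, ...).
Doing the same to "qnbrjstsyyw": "qwnybyrsjts".

qwnybyrsjts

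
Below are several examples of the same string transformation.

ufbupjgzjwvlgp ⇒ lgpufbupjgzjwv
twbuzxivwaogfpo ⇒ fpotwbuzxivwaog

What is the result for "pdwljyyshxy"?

hxypdwljyys

The rule is to move the last 3 characters to the front (rotate right by 3).
Applying that to "pdwljyyshxy" gives "hxypdwljyys".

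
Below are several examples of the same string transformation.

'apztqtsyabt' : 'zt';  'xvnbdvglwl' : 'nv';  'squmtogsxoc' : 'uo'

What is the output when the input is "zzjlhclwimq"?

jc

The pattern: keep one character in every 3, starting at position 3 (positions 3rd, 6th, 9th, ...), then delete the last character.
For "zzjlhclwimq", step one produces "jci"; step two turns that into "jc".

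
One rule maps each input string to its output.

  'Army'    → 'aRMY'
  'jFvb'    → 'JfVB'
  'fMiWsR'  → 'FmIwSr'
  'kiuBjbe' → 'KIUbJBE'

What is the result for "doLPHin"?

Each output is the input with this applied: flip the case of every letter.
Applying that to "doLPHin" gives "DOlphIN".

DOlphIN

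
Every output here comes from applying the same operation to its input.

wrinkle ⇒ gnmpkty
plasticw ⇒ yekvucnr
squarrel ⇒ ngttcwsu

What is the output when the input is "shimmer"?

tgookju

Rule — reverse the string, then shift every letter 2 places forward in the alphabet (wrapping around).
Applying both steps to "shimmer": "remmihs", then "tgookju".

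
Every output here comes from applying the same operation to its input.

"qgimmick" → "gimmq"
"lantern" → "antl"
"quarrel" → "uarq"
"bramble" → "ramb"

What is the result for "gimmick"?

immg

What's happening: delete the last 3 characters, then move the first character to the end.
Working it through for "gimmick": intermediate "gimm", final "immg".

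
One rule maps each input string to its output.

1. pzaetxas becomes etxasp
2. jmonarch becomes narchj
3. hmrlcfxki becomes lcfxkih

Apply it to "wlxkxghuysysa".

Looking at the pairs, the operation is to move the first character to the end, then delete the first 2 characters.
Applying that to "wlxkxghuysysa" gives "kxghuysysaw".

kxghuysysaw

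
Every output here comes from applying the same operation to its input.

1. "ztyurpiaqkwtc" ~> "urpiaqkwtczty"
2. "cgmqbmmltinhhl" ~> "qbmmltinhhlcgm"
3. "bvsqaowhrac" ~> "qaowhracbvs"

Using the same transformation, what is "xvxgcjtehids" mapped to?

gcjtehidsxvx

Each output is the input with this applied: move the first 3 characters to the end (rotate left by 3).
For "xvxgcjtehids" the result is "gcjtehidsxvx".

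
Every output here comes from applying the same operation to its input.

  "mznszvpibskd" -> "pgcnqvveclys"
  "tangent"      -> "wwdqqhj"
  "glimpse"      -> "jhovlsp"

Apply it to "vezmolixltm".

The transformation: take characters alternately from the front and the back (1st, last, 2nd, 2nd-last, ...), then shift every letter 3 places forward in the alphabet (wrapping around).
"vezmolixltm" → "vmetzlmxoil" → "yphwcoparlo".

yphwcoparlo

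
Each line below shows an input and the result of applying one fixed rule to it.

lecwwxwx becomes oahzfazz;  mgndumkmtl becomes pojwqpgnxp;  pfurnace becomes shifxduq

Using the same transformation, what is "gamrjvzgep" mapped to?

jsdhpjucmy

The transformation: take characters alternately from the front and the back (1st, last, 2nd, 2nd-last, ...), then shift every letter 3 places forward in the alphabet (wrapping around).
Starting from "gamrjvzgep": after the first operation, "gpaemgrzjv"; after the second, "jsdhpjucmy".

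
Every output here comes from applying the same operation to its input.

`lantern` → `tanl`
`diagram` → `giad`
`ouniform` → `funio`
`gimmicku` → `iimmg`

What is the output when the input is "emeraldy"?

What's happening: delete the last 3 characters, then swap the first and last characters.
For "emeraldy" the result is "amere".

amere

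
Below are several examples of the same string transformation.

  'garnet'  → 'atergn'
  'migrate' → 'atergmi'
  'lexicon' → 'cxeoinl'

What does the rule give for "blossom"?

bslsmoo

Looking at the pairs, the operation is to sort the characters into alphabetical order, then take characters alternately from the front and the back (1st, last, 2nd, 2nd-last, ...).
Applying that to "blossom" gives "bslsmoo".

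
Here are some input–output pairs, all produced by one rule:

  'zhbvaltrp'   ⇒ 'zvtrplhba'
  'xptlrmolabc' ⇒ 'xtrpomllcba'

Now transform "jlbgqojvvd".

The transformation: sort the characters into reverse alphabetical order.
For "jlbgqojvvd" the result is "vvqoljjgdb".

vvqoljjgdb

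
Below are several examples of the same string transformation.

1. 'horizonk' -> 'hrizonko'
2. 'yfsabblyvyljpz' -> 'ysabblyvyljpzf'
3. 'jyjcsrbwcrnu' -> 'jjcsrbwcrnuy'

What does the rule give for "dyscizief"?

dsciziefy

The pattern: move the first character to the end, then swap the first and last characters.
So "dyscizief" becomes "dsciziefy".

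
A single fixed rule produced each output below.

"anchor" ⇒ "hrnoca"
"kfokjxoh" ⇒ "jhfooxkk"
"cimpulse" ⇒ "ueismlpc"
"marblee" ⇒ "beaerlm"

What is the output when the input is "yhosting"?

tghnoisy

The pattern: take characters alternately from the front and the back (1st, last, 2nd, 2nd-last, ...), then swap the first and last characters.
Starting from "yhosting": after the first operation, "yghnoist"; after the second, "tghnoisy".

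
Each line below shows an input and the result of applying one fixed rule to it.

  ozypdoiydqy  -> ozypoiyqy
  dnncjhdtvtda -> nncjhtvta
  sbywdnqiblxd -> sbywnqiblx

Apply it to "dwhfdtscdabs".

whftscabs

The rule is to remove every "d".
Doing the same to "dwhfdtscdabs": "whftscabs".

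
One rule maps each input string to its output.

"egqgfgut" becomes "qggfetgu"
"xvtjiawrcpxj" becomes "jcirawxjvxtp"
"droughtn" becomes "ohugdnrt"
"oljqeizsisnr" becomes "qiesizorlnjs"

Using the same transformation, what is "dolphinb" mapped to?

liphdbon

Looking at the pairs, the operation is to take characters alternately from the front and the back (1st, last, 2nd, 2nd-last, ...), then swap the front and back halves of the string.
Starting from "dolphinb": after the first operation, "dbonliph"; after the second, "liphdbon".
(Check on "droughtn": → "dnrtohug" → "ohugdnrt" ✓)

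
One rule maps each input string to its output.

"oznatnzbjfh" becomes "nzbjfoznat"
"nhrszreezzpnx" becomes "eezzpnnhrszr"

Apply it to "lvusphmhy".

The transformation: delete the last character, then swap the front and back halves of the string.
Applying both steps to "lvusphmhy": "lvusphmh", then "phmhlvus".

phmhlvus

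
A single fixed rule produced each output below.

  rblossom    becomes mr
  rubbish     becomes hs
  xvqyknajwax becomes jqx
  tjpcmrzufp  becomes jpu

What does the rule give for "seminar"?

What's happening: sort the characters into alphabetical order, then keep one character in every 3, starting at position 3 (positions 3rd, 6th, 9th, ...).
On "seminar": the first step gives "aeimnrs", and the second then gives "ir".
(Check on "tjpcmrzufp": → "cfjmpprtuz" → "jpu" ✓)

ir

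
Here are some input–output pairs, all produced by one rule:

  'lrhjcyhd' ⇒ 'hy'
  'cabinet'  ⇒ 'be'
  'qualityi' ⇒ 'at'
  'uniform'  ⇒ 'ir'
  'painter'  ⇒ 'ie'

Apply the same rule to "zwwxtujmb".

wub

What's happening: keep one character in every 3, starting at position 3 (positions 3rd, 6th, 9th, ...).
Applying that to "zwwxtujmb" gives "wub".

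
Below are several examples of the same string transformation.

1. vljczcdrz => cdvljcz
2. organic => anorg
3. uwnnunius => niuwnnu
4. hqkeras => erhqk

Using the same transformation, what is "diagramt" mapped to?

radiag

What's happening: delete the last 2 characters, then move the last 2 characters to the front (rotate right by 2).
"diagramt" → "diagra" → "radiag".
(Check on "hqkeras": → "hqker" → "erhqk" ✓)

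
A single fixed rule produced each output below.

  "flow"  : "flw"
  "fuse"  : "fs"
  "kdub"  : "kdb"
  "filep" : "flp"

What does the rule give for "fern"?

The transformation: remove every vowel.
On "fern" that produces "frn".

frn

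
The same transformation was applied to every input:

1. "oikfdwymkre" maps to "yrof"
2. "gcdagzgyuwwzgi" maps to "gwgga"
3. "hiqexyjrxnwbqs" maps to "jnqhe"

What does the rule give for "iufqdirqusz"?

Looking at the pairs, the operation is to keep one character in every 3, starting at position 1 (positions 1st, 4th, 7th, ...), then move the first 2 characters to the end (rotate left by 2).
"iufqdirqusz" → "iqrs" → "rsiq".

rsiq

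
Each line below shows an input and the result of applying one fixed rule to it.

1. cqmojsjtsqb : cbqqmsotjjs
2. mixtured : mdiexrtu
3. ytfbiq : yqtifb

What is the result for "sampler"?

The pattern: take characters alternately from the front and the back (1st, last, 2nd, 2nd-last, ...).
Doing the same to "sampler": "sraemlp".

sraemlp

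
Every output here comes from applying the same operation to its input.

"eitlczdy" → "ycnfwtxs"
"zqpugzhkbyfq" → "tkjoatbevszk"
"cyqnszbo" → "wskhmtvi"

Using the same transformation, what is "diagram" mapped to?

xcualug

Each output is the input with this applied: shift every letter 6 places backward in the alphabet (wrapping around).
For "diagram" the result is "xcualug".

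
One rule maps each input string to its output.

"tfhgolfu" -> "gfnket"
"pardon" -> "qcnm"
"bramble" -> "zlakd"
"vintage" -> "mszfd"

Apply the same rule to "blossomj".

Each output is the input with this applied: shift every letter 1 place backward in the alphabet (wrapping around), then delete the first 2 characters.
Applying both steps to "blossomj": "aknrrnli", then "nrrnli".

nrrnli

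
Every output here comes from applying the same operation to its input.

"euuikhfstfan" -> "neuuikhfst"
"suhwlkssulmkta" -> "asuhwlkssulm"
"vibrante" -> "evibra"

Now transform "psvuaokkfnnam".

mpsvuaokkfn

Rule — move the last character to the front, then delete the last 2 characters.
Applying both steps to "psvuaokkfnnam": "mpsvuaokkfnna", then "mpsvuaokkfn".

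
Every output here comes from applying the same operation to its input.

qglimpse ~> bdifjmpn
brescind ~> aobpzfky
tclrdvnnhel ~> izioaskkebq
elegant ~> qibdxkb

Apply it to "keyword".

The rule is to swap the first and last characters, then shift every letter 3 places backward in the alphabet (wrapping around).
On "keyword": the first step gives "deywork", and the second then gives "abvtloh".

abvtloh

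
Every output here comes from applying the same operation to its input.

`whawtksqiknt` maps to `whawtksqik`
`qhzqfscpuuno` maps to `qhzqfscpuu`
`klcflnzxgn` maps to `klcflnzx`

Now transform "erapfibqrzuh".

Looking at the pairs, the operation is to delete the last 2 characters.
On "erapfibqrzuh" that produces "erapfibqrz".

erapfibqrz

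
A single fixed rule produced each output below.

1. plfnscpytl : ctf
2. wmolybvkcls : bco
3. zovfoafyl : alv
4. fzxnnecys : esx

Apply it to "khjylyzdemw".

The pattern: keep one character in every 3, starting at position 3 (positions 3rd, 6th, 9th, ...), then move the first character to the end.
"khjylyzdemw" → "jye" → "yej".

yej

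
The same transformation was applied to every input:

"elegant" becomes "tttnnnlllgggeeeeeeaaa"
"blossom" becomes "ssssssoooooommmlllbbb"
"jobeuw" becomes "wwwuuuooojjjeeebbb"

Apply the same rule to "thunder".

In each case the input is transformed by: sort the characters into reverse alphabetical order, then repeat every character 3 times.
On "thunder": the first step gives "utrnhed", and the second then gives "uuutttrrrnnnhhheeeddd".

uuutttrrrnnnhhheeeddd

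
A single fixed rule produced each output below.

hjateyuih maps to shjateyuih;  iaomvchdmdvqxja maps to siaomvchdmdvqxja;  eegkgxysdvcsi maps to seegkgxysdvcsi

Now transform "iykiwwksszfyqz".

siykiwwksszfyqz

The pattern: prepend "s".
Doing the same to "iykiwwksszfyqz": "siykiwwksszfyqz".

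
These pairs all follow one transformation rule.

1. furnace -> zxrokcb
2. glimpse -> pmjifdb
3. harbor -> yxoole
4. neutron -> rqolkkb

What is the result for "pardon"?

The pattern: shift every letter 3 places backward in the alphabet (wrapping around), then sort the characters into reverse alphabetical order.
Applying both steps to "pardon": "mxoalk", then "xomlka".
(Check on "furnace": → "crokxzb" → "zxrokcb" ✓)

xomlka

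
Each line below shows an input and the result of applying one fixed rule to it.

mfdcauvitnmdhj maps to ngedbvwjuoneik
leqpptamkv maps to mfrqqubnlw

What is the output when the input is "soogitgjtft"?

tpphjuhkugu

Looking at the pairs, the operation is to shift every letter 1 place forward in the alphabet (wrapping around).
So "soogitgjtft" becomes "tpphjuhkugu".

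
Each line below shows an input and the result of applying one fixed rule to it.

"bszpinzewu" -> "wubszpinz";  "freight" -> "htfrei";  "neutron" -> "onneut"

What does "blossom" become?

omblos

What's happening: move the last 3 characters to the front (rotate right by 3), then delete the first character.
On "blossom": the first step gives "somblos", and the second then gives "omblos".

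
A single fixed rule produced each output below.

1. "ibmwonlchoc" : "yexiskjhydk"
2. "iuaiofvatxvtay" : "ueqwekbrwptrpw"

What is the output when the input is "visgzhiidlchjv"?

The transformation: move the last character to the front, then shift every letter 4 places backward in the alphabet (wrapping around).
On "visgzhiidlchjv": the first step gives "vvisgzhiidlchj", and the second then gives "rreocvdeezhydf".

rreocvdeezhydf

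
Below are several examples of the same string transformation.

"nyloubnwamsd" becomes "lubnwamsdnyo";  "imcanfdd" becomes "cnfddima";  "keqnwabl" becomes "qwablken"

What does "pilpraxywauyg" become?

lraxywauygpip

The rule is to move the first 3 characters to the end (rotate left by 3), then swap the first and last characters.
So "pilpraxywauyg" becomes "lraxywauygpip".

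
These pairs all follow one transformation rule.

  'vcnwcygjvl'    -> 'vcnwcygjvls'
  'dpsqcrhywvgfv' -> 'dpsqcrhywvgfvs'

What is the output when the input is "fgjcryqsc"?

The rule is to append "s".
"fgjcryqsc" → "fgjcryqscs".

fgjcryqscs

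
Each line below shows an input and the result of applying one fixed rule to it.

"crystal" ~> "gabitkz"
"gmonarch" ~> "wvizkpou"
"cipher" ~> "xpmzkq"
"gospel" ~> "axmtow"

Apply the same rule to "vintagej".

Each output is the input with this applied: move the first 2 characters to the end (rotate left by 2), then shift every letter 8 places forward in the alphabet (wrapping around).
For "vintagej", step one produces "ntagejvi"; step two turns that into "vbiomrdq".
(Check on "crystal": → "ystalcr" → "gabitkz" ✓)

vbiomrdq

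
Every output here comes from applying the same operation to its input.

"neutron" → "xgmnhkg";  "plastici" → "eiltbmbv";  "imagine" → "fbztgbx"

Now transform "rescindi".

The rule is to swap each adjacent pair of characters (1↔2, 3↔4, ...), then shift every letter 7 places backward in the alphabet (wrapping around).
"rescindi" → "ercsniid" → "xkvlgbbw".

xkvlgbbw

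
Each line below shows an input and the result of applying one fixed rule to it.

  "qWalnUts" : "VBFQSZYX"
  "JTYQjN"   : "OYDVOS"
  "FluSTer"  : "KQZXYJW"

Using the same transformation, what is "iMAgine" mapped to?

Rule — shift every letter 5 places forward in the alphabet (wrapping around), then convert every letter to uppercase.
Applying both steps to "iMAgine": "nRFlnsj", then "NRFLNSJ".
(Check on "qWalnUts": → "vBfqsZyx" → "VBFQSZYX" ✓)

NRFLNSJ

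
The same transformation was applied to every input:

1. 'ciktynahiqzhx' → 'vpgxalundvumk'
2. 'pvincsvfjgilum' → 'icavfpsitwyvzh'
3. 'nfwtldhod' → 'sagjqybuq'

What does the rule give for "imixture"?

zvkvhgre

The rule is to swap each adjacent pair of characters (1↔2, 3↔4, ...), then shift every letter 13 places forward in the alphabet (wrapping around) — i.e. ROT13.
Doing the same to "imixture": "zvkvhgre".
(Check on "ciktynahiqzhx": → "ictknyhaqihzx" → "vpgxalundvumk" ✓)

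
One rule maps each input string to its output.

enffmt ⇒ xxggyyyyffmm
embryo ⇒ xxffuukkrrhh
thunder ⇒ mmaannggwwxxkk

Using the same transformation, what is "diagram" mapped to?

wwbbttzzkkttff

The rule is to shift every letter 7 places backward in the alphabet (wrapping around), then double every character.
Working it through for "diagram": intermediate "wbtzktf", final "wwbbttzzkkttff".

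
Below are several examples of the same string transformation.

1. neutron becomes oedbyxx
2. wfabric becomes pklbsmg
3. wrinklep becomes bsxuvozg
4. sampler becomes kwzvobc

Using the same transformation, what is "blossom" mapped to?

vyccywl

Each output is the input with this applied: move the first character to the end, then shift every letter 10 places forward in the alphabet (wrapping around).
For "blossom", step one produces "lossomb"; step two turns that into "vyccywl".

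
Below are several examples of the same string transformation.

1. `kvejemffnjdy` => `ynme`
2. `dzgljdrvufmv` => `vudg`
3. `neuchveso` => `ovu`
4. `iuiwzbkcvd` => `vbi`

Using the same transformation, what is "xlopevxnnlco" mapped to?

Looking at the pairs, the operation is to keep one character in every 3, starting at position 3 (positions 3rd, 6th, 9th, ...), then reverse the string.
For "xlopevxnnlco" the result is "onvo".

onvo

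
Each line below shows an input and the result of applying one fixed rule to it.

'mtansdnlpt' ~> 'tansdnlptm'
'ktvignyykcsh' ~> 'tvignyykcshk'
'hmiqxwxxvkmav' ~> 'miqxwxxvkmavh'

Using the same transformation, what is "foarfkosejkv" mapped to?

The rule is to move the first character to the end.
For "foarfkosejkv" the result is "oarfkosejkvf".

oarfkosejkvf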